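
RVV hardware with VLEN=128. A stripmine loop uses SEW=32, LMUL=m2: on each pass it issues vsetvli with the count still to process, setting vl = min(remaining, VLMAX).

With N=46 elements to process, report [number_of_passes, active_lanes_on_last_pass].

[iterations, last_vl] = [6, 6]

lanes per group: 128·2/32 = 8
N=46: ⌈46/8⌉ = 6 iters; last vl = 46 − 5×8 = 6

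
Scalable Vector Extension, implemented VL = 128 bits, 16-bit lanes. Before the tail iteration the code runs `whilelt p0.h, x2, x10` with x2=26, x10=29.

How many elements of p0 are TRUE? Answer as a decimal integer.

lane count: 128 div 16 = 8
active while 26+j < 29, i.e. j ∈ [0,3) capped at 8 ⇒ 3

vl = 3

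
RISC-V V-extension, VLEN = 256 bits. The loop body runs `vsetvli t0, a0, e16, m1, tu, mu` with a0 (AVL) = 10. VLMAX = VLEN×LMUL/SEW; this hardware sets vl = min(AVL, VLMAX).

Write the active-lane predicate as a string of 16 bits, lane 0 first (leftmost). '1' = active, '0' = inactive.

lanes per group: 256·1/16 = 16
vl ← min(10, 16) = 10
bits (lane 0 leftmost): 1111111111000000

predicate = 1111111111000000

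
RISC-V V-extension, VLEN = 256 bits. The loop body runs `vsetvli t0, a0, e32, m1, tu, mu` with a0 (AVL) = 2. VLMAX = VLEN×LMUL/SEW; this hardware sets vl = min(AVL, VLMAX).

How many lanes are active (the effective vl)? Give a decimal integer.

VLMAX = (256 × 1) / 32 = 8 lanes
vl ← min(2, 8) = 2

vl = 2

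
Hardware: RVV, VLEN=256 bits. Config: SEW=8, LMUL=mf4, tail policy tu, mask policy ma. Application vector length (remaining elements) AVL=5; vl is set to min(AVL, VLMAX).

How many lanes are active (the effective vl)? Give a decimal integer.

VLMAX = (256 × 1/4) / 8 = 8 lanes
vl = min(AVL, VLMAX) = min(5, 8) = 5

vl = 5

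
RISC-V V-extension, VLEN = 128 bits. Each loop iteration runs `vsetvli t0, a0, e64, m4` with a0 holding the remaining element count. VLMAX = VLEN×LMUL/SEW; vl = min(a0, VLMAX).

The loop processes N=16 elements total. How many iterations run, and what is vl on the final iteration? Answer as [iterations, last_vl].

VLMAX = (128 × 4) / 64 = 8 lanes
16 elements at 8/iter → 2 passes, remainder 8 on the last

[iterations, last_vl] = [2, 8]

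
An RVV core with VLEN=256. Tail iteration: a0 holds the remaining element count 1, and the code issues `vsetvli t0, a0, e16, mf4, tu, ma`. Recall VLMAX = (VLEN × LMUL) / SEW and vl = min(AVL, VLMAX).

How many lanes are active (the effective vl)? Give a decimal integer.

vl = 1

lanes per group: 256·1/4/16 = 4
vl ← min(1, 4) = 1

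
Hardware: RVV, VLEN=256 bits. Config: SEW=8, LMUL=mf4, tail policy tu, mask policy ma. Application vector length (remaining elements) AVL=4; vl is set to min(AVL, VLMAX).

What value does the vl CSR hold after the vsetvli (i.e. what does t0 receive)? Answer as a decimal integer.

vl = 4

VLMAX = (256 × 1/4) / 8 = 8 lanes
vl ← min(4, 8) = 4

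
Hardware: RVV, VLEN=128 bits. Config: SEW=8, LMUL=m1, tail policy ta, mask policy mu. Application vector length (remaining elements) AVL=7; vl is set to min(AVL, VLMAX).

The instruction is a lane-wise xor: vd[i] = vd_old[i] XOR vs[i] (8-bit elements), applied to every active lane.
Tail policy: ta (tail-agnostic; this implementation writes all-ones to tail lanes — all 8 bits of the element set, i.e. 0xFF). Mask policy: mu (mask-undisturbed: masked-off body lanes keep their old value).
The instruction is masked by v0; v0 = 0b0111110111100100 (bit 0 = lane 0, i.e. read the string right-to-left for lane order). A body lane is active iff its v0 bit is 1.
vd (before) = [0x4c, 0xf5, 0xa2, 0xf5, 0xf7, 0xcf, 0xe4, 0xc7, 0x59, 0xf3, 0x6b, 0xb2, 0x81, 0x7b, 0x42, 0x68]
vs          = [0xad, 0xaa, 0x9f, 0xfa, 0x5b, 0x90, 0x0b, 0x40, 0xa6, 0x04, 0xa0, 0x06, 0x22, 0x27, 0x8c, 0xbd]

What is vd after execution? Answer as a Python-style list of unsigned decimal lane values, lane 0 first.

VLMAX = VLEN×LMUL/SEW = 128×1/8 = 16
vl ← min(7, 16) = 7
[0] mask-off/keep = 0x4c
[1] mask-off/keep = 0xf5
[2] xor(0xa2,0x9f) = 0x3d
[3] mask-off/keep = 0xf5
[4] mask-off/keep = 0xf7
[5] xor(0xcf,0x90) = 0x5f
[6] xor(0xe4,0x0b) = 0xef
[7] tail/ones = 0xff
[8] tail/ones = 0xff
[9] tail/ones = 0xff
[10] tail/ones = 0xff
[11] tail/ones = 0xff
[12] tail/ones = 0xff
[13] tail/ones = 0xff
[14] tail/ones = 0xff
[15] tail/ones = 0xff

vd = [76, 245, 61, 245, 247, 95, 239, 255, 255, 255, 255, 255, 255, 255, 255, 255]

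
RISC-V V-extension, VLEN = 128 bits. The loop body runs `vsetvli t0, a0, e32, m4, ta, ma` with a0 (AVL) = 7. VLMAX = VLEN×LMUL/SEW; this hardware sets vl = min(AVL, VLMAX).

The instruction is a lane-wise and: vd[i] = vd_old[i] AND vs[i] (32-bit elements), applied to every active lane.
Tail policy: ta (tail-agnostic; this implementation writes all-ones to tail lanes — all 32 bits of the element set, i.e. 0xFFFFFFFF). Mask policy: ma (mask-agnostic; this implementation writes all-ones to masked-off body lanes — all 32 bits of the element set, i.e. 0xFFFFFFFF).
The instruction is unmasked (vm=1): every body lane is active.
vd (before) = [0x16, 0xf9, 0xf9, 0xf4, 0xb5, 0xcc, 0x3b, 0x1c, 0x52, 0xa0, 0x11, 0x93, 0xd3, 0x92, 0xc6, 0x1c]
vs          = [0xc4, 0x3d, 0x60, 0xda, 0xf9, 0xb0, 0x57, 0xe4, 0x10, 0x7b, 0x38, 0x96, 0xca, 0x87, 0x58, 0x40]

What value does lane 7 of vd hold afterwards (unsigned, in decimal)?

vd[7] = 4294967295

VLMAX = VLEN×LMUL/SEW = 128×4/32 = 16
AVL=7 ≤ VLMAX=16, so vl = 7
  i=0: and(0x16,0xc4) → 4
  i=1: and(0xf9,0x3d) → 57
  i=2: and(0xf9,0x60) → 96
  i=3: and(0xf4,0xda) → 208
  i=4: and(0xb5,0xf9) → 177
  i=5: and(0xcc,0xb0) → 128
  i=6: and(0x3b,0x57) → 19
  i=7: tail/ones → 4294967295
  i=8: tail/ones → 4294967295
  i=9: tail/ones → 4294967295
  i=10: tail/ones → 4294967295
  i=11: tail/ones → 4294967295
  i=12: tail/ones → 4294967295
  i=13: tail/ones → 4294967295
  i=14: tail/ones → 4294967295
  i=15: tail/ones → 4294967295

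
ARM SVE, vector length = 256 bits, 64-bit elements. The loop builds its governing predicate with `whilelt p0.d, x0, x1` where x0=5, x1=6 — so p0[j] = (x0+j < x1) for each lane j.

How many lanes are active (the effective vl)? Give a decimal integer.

vl = 1

lane count: 256 div 64 = 4
active while 5+j < 6, i.e. j ∈ [0,1) capped at 4 ⇒ 1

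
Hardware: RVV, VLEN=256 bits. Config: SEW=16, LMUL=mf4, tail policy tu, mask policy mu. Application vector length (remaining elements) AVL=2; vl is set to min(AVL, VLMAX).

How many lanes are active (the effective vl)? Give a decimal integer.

vl = 2

VLMAX = VLEN×LMUL/SEW = 256×1/4/16 = 4
vl = min(AVL, VLMAX) = min(2, 4) = 2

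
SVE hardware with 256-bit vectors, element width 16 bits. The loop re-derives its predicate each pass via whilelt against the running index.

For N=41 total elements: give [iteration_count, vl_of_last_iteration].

register lanes = 256/16 = 16
N=41: ⌈41/16⌉ = 3 iters; last vl = 41 − 2×16 = 9

[iterations, last_vl] = [3, 9]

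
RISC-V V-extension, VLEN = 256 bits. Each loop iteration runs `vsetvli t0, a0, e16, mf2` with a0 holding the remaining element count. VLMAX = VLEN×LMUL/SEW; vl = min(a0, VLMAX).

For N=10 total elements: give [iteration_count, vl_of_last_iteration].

lanes per group: 256·1/2/16 = 8
iterations = ceil(10/8) = 2; final-pass vl = 2

[iterations, last_vl] = [2, 2]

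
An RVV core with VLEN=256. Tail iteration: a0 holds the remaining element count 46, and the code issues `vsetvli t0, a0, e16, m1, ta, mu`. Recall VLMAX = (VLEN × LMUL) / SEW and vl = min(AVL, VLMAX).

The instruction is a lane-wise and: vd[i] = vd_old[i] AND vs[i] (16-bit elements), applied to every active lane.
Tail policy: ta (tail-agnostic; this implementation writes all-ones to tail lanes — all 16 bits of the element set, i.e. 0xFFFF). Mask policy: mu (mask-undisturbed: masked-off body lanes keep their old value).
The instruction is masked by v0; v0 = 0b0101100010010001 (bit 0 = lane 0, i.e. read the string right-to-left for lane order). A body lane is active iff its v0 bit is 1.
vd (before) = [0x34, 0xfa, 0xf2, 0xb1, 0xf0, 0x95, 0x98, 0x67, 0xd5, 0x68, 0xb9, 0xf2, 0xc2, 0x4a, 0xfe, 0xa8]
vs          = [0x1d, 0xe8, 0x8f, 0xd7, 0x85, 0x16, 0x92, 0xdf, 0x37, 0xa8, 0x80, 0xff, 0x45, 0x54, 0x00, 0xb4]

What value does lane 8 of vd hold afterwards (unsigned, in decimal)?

vd[8] = 213

VLMAX = (256 × 1) / 16 = 16 lanes
AVL=46 > VLMAX=16, so vl = 16
lane  0: and(0x34,0x1d) ⇒ 0x14
lane  1: mask-off/keep ⇒ 0xfa
lane  2: mask-off/keep ⇒ 0xf2
lane  3: mask-off/keep ⇒ 0xb1
lane  4: and(0xf0,0x85) ⇒ 0x80
lane  5: mask-off/keep ⇒ 0x95
lane  6: mask-off/keep ⇒ 0x98
lane  7: and(0x67,0xdf) ⇒ 0x47
lane  8: mask-off/keep ⇒ 0xd5
lane  9: mask-off/keep ⇒ 0x68
lane 10: mask-off/keep ⇒ 0xb9
lane 11: and(0xf2,0xff) ⇒ 0xf2
lane 12: and(0xc2,0x45) ⇒ 0x40
lane 13: mask-off/keep ⇒ 0x4a
lane 14: and(0xfe,0x00) ⇒ 0x00
lane 15: mask-off/keep ⇒ 0xa8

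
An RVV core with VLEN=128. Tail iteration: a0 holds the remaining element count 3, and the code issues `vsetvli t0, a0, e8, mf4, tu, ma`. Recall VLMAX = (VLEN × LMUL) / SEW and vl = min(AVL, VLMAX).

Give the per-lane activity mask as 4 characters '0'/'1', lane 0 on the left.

VLMAX = (128 × 1/4) / 8 = 4 lanes
vl ← min(3, 4) = 3
bits (lane 0 leftmost): 1110

predicate = 1110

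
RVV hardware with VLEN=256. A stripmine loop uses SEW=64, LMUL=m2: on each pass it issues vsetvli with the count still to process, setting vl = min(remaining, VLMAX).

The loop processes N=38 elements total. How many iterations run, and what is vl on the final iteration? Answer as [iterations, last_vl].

[iterations, last_vl] = [5, 6]

VLMAX = (256 × 2) / 64 = 8 lanes
N=38: ⌈38/8⌉ = 5 iters; last vl = 38 − 4×8 = 6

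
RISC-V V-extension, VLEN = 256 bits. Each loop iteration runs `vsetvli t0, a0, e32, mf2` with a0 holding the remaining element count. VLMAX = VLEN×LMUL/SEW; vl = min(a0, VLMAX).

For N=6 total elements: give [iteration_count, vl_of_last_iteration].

VLMAX = (256 × 1/2) / 32 = 4 lanes
N=6: ⌈6/4⌉ = 2 iters; last vl = 6 − 1×4 = 2

[iterations, last_vl] = [2, 2]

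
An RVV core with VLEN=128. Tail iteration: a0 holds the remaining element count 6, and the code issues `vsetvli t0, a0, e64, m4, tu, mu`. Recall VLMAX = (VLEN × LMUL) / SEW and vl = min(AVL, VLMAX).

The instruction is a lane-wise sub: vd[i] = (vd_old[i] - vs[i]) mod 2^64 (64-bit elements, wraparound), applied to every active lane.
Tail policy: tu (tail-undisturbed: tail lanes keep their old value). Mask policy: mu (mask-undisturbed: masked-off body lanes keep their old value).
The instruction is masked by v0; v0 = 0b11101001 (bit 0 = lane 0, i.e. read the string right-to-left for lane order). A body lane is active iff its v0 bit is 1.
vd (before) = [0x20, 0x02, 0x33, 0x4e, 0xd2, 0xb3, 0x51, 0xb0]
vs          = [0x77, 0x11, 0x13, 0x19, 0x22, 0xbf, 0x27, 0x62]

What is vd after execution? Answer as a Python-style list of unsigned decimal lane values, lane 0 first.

VLMAX = (128 × 4) / 64 = 8 lanes
AVL=6 ≤ VLMAX=8, so vl = 6
  i=0: sub(0x20,0x77) → 18446744073709551529
  i=1: mask-off/keep → 2
  i=2: mask-off/keep → 51
  i=3: sub(0x4e,0x19) → 53
  i=4: mask-off/keep → 210
  i=5: sub(0xb3,0xbf) → 18446744073709551604
  i=6: tail/keep → 81
  i=7: tail/keep → 176

vd = [18446744073709551529, 2, 51, 53, 210, 18446744073709551604, 81, 176]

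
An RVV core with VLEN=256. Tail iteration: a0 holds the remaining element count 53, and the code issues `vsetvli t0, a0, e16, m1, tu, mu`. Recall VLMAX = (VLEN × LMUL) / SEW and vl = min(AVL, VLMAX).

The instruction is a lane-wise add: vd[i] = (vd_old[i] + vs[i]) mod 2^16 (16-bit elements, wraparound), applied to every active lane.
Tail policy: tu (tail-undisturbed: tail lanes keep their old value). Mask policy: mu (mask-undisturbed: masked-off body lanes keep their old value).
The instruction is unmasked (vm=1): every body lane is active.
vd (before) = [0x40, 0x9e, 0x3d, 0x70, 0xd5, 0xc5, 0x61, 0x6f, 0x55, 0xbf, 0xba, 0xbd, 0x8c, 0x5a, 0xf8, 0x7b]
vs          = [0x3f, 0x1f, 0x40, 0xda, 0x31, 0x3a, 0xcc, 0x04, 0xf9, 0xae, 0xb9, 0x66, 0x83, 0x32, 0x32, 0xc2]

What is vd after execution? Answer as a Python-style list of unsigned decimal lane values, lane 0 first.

VLMAX = VLEN×LMUL/SEW = 256×1/16 = 16
AVL=53 > VLMAX=16, so vl = 16
[0] add(0x40,0x3f) = 0x7f
[1] add(0x9e,0x1f) = 0xbd
[2] add(0x3d,0x40) = 0x7d
[3] add(0x70,0xda) = 0x14a
[4] add(0xd5,0x31) = 0x106
[5] add(0xc5,0x3a) = 0xff
[6] add(0x61,0xcc) = 0x12d
[7] add(0x6f,0x04) = 0x73
[8] add(0x55,0xf9) = 0x14e
[9] add(0xbf,0xae) = 0x16d
[10] add(0xba,0xb9) = 0x173
[11] add(0xbd,0x66) = 0x123
[12] add(0x8c,0x83) = 0x10f
[13] add(0x5a,0x32) = 0x8c
[14] add(0xf8,0x32) = 0x12a
[15] add(0x7b,0xc2) = 0x13d

vd = [127, 189, 125, 330, 262, 255, 301, 115, 334, 365, 371, 291, 271, 140, 298, 317]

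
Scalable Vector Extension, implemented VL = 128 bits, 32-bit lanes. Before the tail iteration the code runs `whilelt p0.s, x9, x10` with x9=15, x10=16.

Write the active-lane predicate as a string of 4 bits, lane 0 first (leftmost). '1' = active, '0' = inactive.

128-bit reg / 32-bit elem → 4 lanes
active while 15+j < 16, i.e. j ∈ [0,1) capped at 4 ⇒ 1
bits (lane 0 leftmost): 1000

predicate = 1000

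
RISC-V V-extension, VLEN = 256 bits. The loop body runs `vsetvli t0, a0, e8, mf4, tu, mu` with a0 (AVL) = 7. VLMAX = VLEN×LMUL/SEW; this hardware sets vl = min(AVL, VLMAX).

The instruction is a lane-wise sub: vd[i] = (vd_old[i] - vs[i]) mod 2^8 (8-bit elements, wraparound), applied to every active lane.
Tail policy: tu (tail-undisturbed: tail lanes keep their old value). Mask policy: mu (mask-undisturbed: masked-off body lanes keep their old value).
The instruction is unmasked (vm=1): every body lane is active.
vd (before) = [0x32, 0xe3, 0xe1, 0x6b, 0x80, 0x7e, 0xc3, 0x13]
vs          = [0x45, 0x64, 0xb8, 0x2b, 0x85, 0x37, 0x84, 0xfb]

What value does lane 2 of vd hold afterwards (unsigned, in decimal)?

VLMAX = VLEN×LMUL/SEW = 256×1/4/8 = 8
vl ← min(7, 8) = 7
lane  0: sub(0x32,0x45) ⇒ 0xed
lane  1: sub(0xe3,0x64) ⇒ 0x7f
lane  2: sub(0xe1,0xb8) ⇒ 0x29
lane  3: sub(0x6b,0x2b) ⇒ 0x40
lane  4: sub(0x80,0x85) ⇒ 0xfb
lane  5: sub(0x7e,0x37) ⇒ 0x47
lane  6: sub(0xc3,0x84) ⇒ 0x3f
lane  7: tail/keep ⇒ 0x13

vd[2] = 41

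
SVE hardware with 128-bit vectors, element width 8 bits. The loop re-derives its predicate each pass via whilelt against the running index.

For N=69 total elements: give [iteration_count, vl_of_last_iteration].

[iterations, last_vl] = [5, 5]

128-bit reg / 8-bit elem → 16 lanes
69 elements at 16/iter → 5 passes, remainder 5 on the last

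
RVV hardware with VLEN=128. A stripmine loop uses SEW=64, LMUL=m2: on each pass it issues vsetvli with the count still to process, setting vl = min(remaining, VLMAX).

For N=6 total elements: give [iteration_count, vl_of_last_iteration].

[iterations, last_vl] = [2, 2]

lanes per group: 128·2/64 = 4
6 elements at 4/iter → 2 passes, remainder 2 on the last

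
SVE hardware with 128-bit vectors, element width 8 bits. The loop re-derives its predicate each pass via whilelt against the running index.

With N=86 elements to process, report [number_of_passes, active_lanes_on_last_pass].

[iterations, last_vl] = [6, 6]

register lanes = 128/8 = 16
86 elements at 16/iter → 6 passes, remainder 6 on the last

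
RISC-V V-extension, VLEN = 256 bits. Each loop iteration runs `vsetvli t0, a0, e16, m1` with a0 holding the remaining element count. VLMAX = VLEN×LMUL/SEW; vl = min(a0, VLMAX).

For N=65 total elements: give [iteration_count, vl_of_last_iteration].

VLMAX = VLEN×LMUL/SEW = 256×1/16 = 16
iterations = ceil(65/16) = 5; final-pass vl = 1

[iterations, last_vl] = [5, 1]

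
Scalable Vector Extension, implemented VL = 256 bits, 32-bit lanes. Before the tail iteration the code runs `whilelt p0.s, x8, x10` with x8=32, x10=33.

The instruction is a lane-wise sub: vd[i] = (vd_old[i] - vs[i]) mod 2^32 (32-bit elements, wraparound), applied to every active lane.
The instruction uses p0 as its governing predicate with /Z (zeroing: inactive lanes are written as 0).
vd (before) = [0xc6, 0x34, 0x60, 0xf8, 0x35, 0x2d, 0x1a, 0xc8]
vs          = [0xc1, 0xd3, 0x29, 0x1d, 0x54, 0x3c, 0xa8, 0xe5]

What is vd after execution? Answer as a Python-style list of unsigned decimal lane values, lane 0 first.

vd = [5, 0, 0, 0, 0, 0, 0, 0]

register lanes = 256/32 = 8
p0[j] = (32+j < 33); true for j=0..0 → 1 lanes set
vd[0] sub(0xc6,0xc1) -> 0x05
vd[1] tail/zero -> 0x00
vd[2] tail/zero -> 0x00
vd[3] tail/zero -> 0x00
vd[4] tail/zero -> 0x00
vd[5] tail/zero -> 0x00
vd[6] tail/zero -> 0x00
vd[7] tail/zero -> 0x00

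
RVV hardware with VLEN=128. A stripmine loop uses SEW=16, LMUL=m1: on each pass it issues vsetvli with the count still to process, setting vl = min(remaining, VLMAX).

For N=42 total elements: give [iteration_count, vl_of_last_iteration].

VLMAX = VLEN×LMUL/SEW = 128×1/16 = 8
N=42: ⌈42/8⌉ = 6 iters; last vl = 42 − 5×8 = 2

[iterations, last_vl] = [6, 2]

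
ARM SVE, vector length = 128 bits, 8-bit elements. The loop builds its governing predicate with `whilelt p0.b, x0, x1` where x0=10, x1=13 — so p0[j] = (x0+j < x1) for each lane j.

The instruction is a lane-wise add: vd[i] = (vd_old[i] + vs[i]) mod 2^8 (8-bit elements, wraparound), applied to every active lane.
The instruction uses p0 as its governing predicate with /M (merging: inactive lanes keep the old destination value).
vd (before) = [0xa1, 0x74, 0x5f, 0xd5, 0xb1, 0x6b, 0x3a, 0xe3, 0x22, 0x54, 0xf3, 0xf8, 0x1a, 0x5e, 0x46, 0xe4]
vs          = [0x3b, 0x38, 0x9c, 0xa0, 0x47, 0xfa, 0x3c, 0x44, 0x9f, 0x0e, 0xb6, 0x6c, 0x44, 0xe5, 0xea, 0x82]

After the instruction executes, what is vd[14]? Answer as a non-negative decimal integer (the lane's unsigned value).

vd[14] = 70

128-bit reg / 8-bit elem → 16 lanes
p0[j] = (10+j < 13); true for j=0..2 → 3 lanes set
vd[0] add(0xa1,0x3b) -> 0xdc
vd[1] add(0x74,0x38) -> 0xac
vd[2] add(0x5f,0x9c) -> 0xfb
vd[3] tail/keep -> 0xd5
vd[4] tail/keep -> 0xb1
vd[5] tail/keep -> 0x6b
vd[6] tail/keep -> 0x3a
vd[7] tail/keep -> 0xe3
vd[8] tail/keep -> 0x22
vd[9] tail/keep -> 0x54
vd[10] tail/keep -> 0xf3
vd[11] tail/keep -> 0xf8
vd[12] tail/keep -> 0x1a
vd[13] tail/keep -> 0x5e
vd[14] tail/keep -> 0x46
vd[15] tail/keep -> 0xe4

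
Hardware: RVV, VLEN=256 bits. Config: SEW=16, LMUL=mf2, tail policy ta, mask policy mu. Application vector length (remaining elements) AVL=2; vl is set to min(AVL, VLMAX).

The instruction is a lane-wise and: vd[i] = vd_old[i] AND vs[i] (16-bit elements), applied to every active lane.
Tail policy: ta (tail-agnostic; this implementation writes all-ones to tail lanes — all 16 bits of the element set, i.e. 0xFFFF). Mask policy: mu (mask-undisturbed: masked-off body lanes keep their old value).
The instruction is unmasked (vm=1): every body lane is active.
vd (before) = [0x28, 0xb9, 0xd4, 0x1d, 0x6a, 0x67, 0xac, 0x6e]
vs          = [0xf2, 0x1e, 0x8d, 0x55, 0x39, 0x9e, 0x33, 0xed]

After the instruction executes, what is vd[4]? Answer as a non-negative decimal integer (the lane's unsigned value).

lanes per group: 256·1/2/16 = 8
vl = min(AVL, VLMAX) = min(2, 8) = 2
  i=0: and(0x28,0xf2) → 32
  i=1: and(0xb9,0x1e) → 24
  i=2: tail/ones → 65535
  i=3: tail/ones → 65535
  i=4: tail/ones → 65535
  i=5: tail/ones → 65535
  i=6: tail/ones → 65535
  i=7: tail/ones → 65535

vd[4] = 65535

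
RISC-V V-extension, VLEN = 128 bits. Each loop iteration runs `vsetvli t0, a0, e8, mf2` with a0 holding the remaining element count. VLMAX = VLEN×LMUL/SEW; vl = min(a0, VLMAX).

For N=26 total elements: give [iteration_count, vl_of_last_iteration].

VLMAX = VLEN×LMUL/SEW = 128×1/2/8 = 8
26 elements at 8/iter → 4 passes, remainder 2 on the last

[iterations, last_vl] = [4, 2]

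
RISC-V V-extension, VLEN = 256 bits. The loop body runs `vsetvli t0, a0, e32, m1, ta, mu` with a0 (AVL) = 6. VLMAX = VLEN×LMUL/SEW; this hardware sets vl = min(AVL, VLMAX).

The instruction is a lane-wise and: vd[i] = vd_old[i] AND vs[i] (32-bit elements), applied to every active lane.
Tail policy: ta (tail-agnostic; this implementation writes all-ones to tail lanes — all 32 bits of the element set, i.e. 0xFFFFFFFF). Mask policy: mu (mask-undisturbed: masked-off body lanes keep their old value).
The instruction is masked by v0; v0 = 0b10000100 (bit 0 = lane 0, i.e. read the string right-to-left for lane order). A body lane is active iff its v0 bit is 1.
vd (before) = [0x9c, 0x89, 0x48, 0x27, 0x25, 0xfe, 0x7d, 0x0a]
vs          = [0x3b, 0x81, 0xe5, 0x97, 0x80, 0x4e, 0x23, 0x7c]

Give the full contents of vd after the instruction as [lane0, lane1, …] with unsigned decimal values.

vd = [156, 137, 64, 39, 37, 254, 4294967295, 4294967295]

lanes per group: 256·1/32 = 8
vl = min(AVL, VLMAX) = min(6, 8) = 6
lane  0: mask-off/keep ⇒ 0x9c
lane  1: mask-off/keep ⇒ 0x89
lane  2: and(0x48,0xe5) ⇒ 0x40
lane  3: mask-off/keep ⇒ 0x27
lane  4: mask-off/keep ⇒ 0x25
lane  5: mask-off/keep ⇒ 0xfe
lane  6: tail/ones ⇒ 0xffffffff
lane  7: tail/ones ⇒ 0xffffffff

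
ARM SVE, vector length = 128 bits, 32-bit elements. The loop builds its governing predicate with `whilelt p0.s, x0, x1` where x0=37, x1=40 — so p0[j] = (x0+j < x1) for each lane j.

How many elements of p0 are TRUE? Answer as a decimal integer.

128-bit reg / 32-bit elem → 4 lanes
p0[j] = (37+j < 40); true for j=0..2 → 3 lanes set

vl = 3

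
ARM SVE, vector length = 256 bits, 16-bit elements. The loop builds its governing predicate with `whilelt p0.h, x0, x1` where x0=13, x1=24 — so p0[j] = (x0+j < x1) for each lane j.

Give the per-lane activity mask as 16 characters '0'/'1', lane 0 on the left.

register lanes = 256/16 = 16
whilelt: lane j active iff 13+j < 24 → j < 11 → 11 active
bits (lane 0 leftmost): 1111111111100000

predicate = 1111111111100000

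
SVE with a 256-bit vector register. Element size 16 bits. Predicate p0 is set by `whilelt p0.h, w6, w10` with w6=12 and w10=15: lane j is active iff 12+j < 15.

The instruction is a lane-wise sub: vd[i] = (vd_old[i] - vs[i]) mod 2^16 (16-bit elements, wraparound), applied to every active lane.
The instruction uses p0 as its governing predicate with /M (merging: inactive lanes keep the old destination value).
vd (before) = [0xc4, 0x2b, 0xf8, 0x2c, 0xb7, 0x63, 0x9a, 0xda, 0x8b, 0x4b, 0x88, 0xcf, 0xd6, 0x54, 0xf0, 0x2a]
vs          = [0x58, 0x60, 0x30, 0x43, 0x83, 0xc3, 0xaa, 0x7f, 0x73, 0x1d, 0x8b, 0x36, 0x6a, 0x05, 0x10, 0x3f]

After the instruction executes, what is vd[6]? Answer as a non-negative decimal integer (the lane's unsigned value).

lane count: 256 div 16 = 16
p0[j] = (12+j < 15); true for j=0..2 → 3 lanes set
[0] sub(0xc4,0x58) = 0x6c
[1] sub(0x2b,0x60) = 0xffcb
[2] sub(0xf8,0x30) = 0xc8
[3] tail/keep = 0x2c
[4] tail/keep = 0xb7
[5] tail/keep = 0x63
[6] tail/keep = 0x9a
[7] tail/keep = 0xda
[8] tail/keep = 0x8b
[9] tail/keep = 0x4b
[10] tail/keep = 0x88
[11] tail/keep = 0xcf
[12] tail/keep = 0xd6
[13] tail/keep = 0x54
[14] tail/keep = 0xf0
[15] tail/keep = 0x2a

vd[6] = 154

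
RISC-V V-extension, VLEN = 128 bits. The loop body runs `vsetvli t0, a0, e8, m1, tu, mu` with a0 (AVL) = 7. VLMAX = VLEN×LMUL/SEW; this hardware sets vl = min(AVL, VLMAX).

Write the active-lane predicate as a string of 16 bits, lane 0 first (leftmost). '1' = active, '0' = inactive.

VLMAX = VLEN×LMUL/SEW = 128×1/8 = 16
vl = min(AVL, VLMAX) = min(7, 16) = 7
bits (lane 0 leftmost): 1111111000000000

predicate = 1111111000000000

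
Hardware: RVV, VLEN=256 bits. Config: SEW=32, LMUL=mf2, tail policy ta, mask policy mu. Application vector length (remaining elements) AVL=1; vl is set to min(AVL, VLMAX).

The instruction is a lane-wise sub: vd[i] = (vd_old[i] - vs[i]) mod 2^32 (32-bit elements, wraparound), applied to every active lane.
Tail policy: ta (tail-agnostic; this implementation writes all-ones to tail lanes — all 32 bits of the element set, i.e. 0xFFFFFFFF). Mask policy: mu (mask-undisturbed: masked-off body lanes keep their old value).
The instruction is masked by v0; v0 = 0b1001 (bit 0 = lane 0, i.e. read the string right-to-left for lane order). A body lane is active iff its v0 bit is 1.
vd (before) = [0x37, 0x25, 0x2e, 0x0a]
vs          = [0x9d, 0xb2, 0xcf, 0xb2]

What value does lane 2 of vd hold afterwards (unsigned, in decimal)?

VLMAX = (256 × 1/2) / 32 = 4 lanes
vl ← min(1, 4) = 1
lane  0: sub(0x37,0x9d) ⇒ 0xffffff9a
lane  1: tail/ones ⇒ 0xffffffff
lane  2: tail/ones ⇒ 0xffffffff
lane  3: tail/ones ⇒ 0xffffffff

vd[2] = 4294967295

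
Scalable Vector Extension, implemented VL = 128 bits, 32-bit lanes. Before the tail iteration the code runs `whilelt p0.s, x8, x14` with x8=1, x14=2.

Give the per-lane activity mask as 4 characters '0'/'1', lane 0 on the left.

predicate = 1000

128-bit reg / 32-bit elem → 4 lanes
active while 1+j < 2, i.e. j ∈ [0,1) capped at 4 ⇒ 1
bits (lane 0 leftmost): 1000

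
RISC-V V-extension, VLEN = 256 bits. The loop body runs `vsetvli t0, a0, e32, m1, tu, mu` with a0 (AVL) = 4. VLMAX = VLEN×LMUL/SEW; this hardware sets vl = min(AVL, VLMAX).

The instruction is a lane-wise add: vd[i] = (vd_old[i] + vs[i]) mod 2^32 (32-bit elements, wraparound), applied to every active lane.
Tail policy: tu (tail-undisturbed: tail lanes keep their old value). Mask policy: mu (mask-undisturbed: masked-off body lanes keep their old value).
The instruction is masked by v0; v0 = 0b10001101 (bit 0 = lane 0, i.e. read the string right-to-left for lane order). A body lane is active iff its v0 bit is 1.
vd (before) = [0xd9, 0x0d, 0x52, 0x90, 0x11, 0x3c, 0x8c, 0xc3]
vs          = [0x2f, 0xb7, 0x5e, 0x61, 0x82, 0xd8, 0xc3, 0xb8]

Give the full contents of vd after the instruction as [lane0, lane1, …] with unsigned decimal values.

VLMAX = (256 × 1) / 32 = 8 lanes
AVL=4 ≤ VLMAX=8, so vl = 4
[0] add(0xd9,0x2f) = 0x108
[1] mask-off/keep = 0x0d
[2] add(0x52,0x5e) = 0xb0
[3] add(0x90,0x61) = 0xf1
[4] tail/keep = 0x11
[5] tail/keep = 0x3c
[6] tail/keep = 0x8c
[7] tail/keep = 0xc3

vd = [264, 13, 176, 241, 17, 60, 140, 195]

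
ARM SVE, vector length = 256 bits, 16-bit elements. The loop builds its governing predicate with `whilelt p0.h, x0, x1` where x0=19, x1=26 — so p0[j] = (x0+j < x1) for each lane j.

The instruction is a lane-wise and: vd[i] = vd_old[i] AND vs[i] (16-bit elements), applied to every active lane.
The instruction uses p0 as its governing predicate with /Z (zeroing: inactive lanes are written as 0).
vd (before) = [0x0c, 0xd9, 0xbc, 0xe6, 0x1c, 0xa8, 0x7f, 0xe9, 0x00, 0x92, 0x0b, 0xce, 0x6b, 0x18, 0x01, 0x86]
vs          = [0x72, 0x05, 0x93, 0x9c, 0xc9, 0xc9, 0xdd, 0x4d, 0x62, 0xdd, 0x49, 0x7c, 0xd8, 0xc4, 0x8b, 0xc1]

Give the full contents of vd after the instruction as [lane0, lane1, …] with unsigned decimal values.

vd = [0, 1, 144, 132, 8, 136, 93, 0, 0, 0, 0, 0, 0, 0, 0, 0]

256-bit reg / 16-bit elem → 16 lanes
whilelt: lane j active iff 19+j < 26 → j < 7 → 7 active
  i=0: and(0x0c,0x72) → 0
  i=1: and(0xd9,0x05) → 1
  i=2: and(0xbc,0x93) → 144
  i=3: and(0xe6,0x9c) → 132
  i=4: and(0x1c,0xc9) → 8
  i=5: and(0xa8,0xc9) → 136
  i=6: and(0x7f,0xdd) → 93
  i=7: tail/zero → 0
  i=8: tail/zero → 0
  i=9: tail/zero → 0
  i=10: tail/zero → 0
  i=11: tail/zero → 0
  i=12: tail/zero → 0
  i=13: tail/zero → 0
  i=14: tail/zero → 0
  i=15: tail/zero → 0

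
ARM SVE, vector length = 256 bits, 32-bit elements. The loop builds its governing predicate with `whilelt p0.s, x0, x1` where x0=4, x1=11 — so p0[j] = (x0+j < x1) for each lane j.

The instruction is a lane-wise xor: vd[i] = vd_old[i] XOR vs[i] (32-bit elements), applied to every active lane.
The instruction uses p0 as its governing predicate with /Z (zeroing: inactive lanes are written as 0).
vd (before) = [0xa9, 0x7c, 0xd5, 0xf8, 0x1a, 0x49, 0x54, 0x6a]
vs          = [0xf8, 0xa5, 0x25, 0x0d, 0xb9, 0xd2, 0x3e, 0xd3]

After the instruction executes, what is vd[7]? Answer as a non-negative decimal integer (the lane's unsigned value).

256-bit reg / 32-bit elem → 8 lanes
whilelt: lane j active iff 4+j < 11 → j < 7 → 7 active
[0] xor(0xa9,0xf8) = 0x51
[1] xor(0x7c,0xa5) = 0xd9
[2] xor(0xd5,0x25) = 0xf0
[3] xor(0xf8,0x0d) = 0xf5
[4] xor(0x1a,0xb9) = 0xa3
[5] xor(0x49,0xd2) = 0x9b
[6] xor(0x54,0x3e) = 0x6a
[7] tail/zero = 0x00

vd[7] = 0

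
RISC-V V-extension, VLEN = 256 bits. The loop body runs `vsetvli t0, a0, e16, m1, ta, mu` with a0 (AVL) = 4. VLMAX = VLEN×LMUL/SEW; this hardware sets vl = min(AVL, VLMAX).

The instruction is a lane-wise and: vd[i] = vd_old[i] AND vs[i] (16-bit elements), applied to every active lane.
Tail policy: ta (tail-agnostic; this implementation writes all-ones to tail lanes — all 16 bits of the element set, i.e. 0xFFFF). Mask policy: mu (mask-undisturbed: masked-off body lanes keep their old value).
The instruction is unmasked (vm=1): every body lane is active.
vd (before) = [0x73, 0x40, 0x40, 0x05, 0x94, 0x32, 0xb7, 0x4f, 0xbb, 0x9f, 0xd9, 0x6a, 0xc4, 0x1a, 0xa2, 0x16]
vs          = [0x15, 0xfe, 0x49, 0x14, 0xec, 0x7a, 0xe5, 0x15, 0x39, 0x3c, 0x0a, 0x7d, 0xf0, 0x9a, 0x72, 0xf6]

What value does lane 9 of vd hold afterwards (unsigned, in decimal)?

vd[9] = 65535

VLMAX = VLEN×LMUL/SEW = 256×1/16 = 16
AVL=4 ≤ VLMAX=16, so vl = 4
vd[0] and(0x73,0x15) -> 0x11
vd[1] and(0x40,0xfe) -> 0x40
vd[2] and(0x40,0x49) -> 0x40
vd[3] and(0x05,0x14) -> 0x04
vd[4] tail/ones -> 0xffff
vd[5] tail/ones -> 0xffff
vd[6] tail/ones -> 0xffff
vd[7] tail/ones -> 0xffff
vd[8] tail/ones -> 0xffff
vd[9] tail/ones -> 0xffff
vd[10] tail/ones -> 0xffff
vd[11] tail/ones -> 0xffff
vd[12] tail/ones -> 0xffff
vd[13] tail/ones -> 0xffff
vd[14] tail/ones -> 0xffff
vd[15] tail/ones -> 0xffff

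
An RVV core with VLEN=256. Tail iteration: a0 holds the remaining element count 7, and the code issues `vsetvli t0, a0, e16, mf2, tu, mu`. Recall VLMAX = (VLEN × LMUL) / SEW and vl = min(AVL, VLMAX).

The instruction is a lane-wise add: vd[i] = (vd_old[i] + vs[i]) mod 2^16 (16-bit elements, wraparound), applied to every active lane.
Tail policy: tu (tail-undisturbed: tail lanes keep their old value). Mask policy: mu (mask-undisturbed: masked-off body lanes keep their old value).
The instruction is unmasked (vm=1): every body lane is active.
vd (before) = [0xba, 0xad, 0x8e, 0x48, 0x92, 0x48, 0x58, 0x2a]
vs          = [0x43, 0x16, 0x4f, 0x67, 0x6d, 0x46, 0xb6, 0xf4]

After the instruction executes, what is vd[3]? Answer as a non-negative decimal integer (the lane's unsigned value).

VLMAX = VLEN×LMUL/SEW = 256×1/2/16 = 8
vl ← min(7, 8) = 7
[0] add(0xba,0x43) = 0xfd
[1] add(0xad,0x16) = 0xc3
[2] add(0x8e,0x4f) = 0xdd
[3] add(0x48,0x67) = 0xaf
[4] add(0x92,0x6d) = 0xff
[5] add(0x48,0x46) = 0x8e
[6] add(0x58,0xb6) = 0x10e
[7] tail/keep = 0x2a

vd[3] = 175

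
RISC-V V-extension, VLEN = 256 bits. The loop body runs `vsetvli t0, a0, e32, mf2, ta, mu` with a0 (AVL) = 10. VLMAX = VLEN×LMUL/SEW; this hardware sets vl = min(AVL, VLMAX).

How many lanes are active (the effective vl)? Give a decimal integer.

lanes per group: 256·1/2/32 = 4
vl ← min(10, 4) = 4

vl = 4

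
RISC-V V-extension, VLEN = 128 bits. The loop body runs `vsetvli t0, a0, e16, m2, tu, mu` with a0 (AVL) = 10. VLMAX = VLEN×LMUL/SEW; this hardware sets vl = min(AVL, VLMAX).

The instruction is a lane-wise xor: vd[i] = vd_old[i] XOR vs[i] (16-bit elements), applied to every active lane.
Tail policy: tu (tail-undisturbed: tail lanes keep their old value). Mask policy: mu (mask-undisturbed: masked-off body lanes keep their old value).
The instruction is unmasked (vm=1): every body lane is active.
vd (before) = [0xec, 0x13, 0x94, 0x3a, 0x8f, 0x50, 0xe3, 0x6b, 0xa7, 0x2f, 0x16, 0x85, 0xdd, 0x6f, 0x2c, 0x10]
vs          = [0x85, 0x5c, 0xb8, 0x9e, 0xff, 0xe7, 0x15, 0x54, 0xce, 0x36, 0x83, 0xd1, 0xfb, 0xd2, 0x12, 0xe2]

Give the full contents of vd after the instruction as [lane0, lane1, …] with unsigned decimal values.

VLMAX = VLEN×LMUL/SEW = 128×2/16 = 16
AVL=10 ≤ VLMAX=16, so vl = 10
[0] xor(0xec,0x85) = 0x69
[1] xor(0x13,0x5c) = 0x4f
[2] xor(0x94,0xb8) = 0x2c
[3] xor(0x3a,0x9e) = 0xa4
[4] xor(0x8f,0xff) = 0x70
[5] xor(0x50,0xe7) = 0xb7
[6] xor(0xe3,0x15) = 0xf6
[7] xor(0x6b,0x54) = 0x3f
[8] xor(0xa7,0xce) = 0x69
[9] xor(0x2f,0x36) = 0x19
[10] tail/keep = 0x16
[11] tail/keep = 0x85
[12] tail/keep = 0xdd
[13] tail/keep = 0x6f
[14] tail/keep = 0x2c
[15] tail/keep = 0x10

vd = [105, 79, 44, 164, 112, 183, 246, 63, 105, 25, 22, 133, 221, 111, 44, 16]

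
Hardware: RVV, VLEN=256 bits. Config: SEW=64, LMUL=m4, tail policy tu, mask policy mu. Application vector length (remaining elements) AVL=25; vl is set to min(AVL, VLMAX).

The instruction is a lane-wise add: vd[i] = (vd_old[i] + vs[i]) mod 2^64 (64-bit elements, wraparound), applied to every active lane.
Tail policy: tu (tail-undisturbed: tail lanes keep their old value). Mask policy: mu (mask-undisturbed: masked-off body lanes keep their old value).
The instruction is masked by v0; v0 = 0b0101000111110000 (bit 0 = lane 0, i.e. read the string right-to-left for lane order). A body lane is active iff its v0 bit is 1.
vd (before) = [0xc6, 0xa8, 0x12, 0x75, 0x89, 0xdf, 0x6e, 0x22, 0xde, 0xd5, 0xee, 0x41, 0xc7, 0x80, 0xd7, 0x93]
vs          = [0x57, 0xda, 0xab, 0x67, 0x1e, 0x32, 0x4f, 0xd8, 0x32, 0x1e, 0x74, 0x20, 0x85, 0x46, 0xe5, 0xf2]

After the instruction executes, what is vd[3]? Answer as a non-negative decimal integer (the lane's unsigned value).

VLMAX = (256 × 4) / 64 = 16 lanes
AVL=25 > VLMAX=16, so vl = 16
[0] mask-off/keep = 0xc6
[1] mask-off/keep = 0xa8
[2] mask-off/keep = 0x12
[3] mask-off/keep = 0x75
[4] add(0x89,0x1e) = 0xa7
[5] add(0xdf,0x32) = 0x111
[6] add(0x6e,0x4f) = 0xbd
[7] add(0x22,0xd8) = 0xfa
[8] add(0xde,0x32) = 0x110
[9] mask-off/keep = 0xd5
[10] mask-off/keep = 0xee
[11] mask-off/keep = 0x41
[12] add(0xc7,0x85) = 0x14c
[13] mask-off/keep = 0x80
[14] add(0xd7,0xe5) = 0x1bc
[15] mask-off/keep = 0x93

vd[3] = 117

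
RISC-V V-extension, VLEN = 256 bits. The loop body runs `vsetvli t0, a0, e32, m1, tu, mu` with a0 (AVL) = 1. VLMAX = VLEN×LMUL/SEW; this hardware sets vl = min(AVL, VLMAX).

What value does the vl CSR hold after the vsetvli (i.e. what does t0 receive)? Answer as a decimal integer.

vl = 1

VLMAX = (256 × 1) / 32 = 8 lanes
AVL=1 ≤ VLMAX=8, so vl = 1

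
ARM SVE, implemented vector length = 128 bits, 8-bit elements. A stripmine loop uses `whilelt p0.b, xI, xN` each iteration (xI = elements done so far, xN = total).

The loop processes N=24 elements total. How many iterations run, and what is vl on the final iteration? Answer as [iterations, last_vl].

[iterations, last_vl] = [2, 8]

128-bit reg / 8-bit elem → 16 lanes
24 elements at 16/iter → 2 passes, remainder 8 on the last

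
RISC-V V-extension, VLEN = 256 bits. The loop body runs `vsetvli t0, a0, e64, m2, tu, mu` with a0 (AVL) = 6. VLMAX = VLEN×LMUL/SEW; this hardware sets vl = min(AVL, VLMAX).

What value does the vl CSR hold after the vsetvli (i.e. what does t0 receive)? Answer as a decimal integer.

lanes per group: 256·2/64 = 8
vl = min(AVL, VLMAX) = min(6, 8) = 6

vl = 6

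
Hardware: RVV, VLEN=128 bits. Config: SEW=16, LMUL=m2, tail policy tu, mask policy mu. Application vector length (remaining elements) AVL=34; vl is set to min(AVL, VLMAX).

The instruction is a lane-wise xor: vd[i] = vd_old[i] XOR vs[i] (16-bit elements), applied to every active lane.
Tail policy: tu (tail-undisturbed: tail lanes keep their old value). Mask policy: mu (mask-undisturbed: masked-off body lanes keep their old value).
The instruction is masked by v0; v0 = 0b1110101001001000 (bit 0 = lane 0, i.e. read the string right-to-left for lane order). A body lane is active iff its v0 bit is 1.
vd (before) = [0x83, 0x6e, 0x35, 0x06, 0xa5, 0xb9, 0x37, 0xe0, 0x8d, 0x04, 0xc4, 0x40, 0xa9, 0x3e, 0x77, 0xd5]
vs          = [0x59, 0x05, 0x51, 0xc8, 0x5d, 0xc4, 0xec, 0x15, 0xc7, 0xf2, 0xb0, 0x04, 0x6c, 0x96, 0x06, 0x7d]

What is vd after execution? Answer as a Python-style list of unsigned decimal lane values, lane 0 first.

VLMAX = (128 × 2) / 16 = 16 lanes
vl ← min(34, 16) = 16
lane  0: mask-off/keep ⇒ 0x83
lane  1: mask-off/keep ⇒ 0x6e
lane  2: mask-off/keep ⇒ 0x35
lane  3: xor(0x06,0xc8) ⇒ 0xce
lane  4: mask-off/keep ⇒ 0xa5
lane  5: mask-off/keep ⇒ 0xb9
lane  6: xor(0x37,0xec) ⇒ 0xdb
lane  7: mask-off/keep ⇒ 0xe0
lane  8: mask-off/keep ⇒ 0x8d
lane  9: xor(0x04,0xf2) ⇒ 0xf6
lane 10: mask-off/keep ⇒ 0xc4
lane 11: xor(0x40,0x04) ⇒ 0x44
lane 12: mask-off/keep ⇒ 0xa9
lane 13: xor(0x3e,0x96) ⇒ 0xa8
lane 14: xor(0x77,0x06) ⇒ 0x71
lane 15: xor(0xd5,0x7d) ⇒ 0xa8

vd = [131, 110, 53, 206, 165, 185, 219, 224, 141, 246, 196, 68, 169, 168, 113, 168]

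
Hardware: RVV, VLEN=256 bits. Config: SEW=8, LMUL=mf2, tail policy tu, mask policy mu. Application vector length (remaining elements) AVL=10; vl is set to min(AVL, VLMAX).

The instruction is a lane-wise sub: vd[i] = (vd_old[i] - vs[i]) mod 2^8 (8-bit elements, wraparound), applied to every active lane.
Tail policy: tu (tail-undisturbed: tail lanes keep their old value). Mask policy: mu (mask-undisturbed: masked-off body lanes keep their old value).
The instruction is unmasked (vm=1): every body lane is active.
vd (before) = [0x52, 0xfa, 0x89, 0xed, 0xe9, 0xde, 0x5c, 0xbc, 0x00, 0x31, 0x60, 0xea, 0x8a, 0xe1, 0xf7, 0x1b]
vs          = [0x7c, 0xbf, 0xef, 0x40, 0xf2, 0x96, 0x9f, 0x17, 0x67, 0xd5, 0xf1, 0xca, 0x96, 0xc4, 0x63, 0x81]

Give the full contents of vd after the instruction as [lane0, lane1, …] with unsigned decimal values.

vd = [214, 59, 154, 173, 247, 72, 189, 165, 153, 92, 96, 234, 138, 225, 247, 27]

VLMAX = VLEN×LMUL/SEW = 256×1/2/8 = 16
vl = min(AVL, VLMAX) = min(10, 16) = 10
vd[0] sub(0x52,0x7c) -> 0xd6
vd[1] sub(0xfa,0xbf) -> 0x3b
vd[2] sub(0x89,0xef) -> 0x9a
vd[3] sub(0xed,0x40) -> 0xad
vd[4] sub(0xe9,0xf2) -> 0xf7
vd[5] sub(0xde,0x96) -> 0x48
vd[6] sub(0x5c,0x9f) -> 0xbd
vd[7] sub(0xbc,0x17) -> 0xa5
vd[8] sub(0x00,0x67) -> 0x99
vd[9] sub(0x31,0xd5) -> 0x5c
vd[10] tail/keep -> 0x60
vd[11] tail/keep -> 0xea
vd[12] tail/keep -> 0x8a
vd[13] tail/keep -> 0xe1
vd[14] tail/keep -> 0xf7
vd[15] tail/keep -> 0x1b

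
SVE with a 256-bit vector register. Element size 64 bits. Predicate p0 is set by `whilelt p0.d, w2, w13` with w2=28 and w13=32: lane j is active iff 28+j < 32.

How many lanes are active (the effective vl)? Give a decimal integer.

vl = 4

register lanes = 256/64 = 4
p0[j] = (28+j < 32); true for j=0..3 → 4 lanes set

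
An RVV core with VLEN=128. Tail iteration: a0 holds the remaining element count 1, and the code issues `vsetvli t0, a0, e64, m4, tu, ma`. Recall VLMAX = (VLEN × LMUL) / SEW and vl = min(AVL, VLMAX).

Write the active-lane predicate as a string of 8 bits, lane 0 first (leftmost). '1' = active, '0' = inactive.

VLMAX = VLEN×LMUL/SEW = 128×4/64 = 8
AVL=1 ≤ VLMAX=8, so vl = 1
bits (lane 0 leftmost): 10000000

predicate = 10000000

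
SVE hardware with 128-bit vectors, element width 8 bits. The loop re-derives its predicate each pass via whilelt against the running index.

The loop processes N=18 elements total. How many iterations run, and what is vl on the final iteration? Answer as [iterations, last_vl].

128-bit reg / 8-bit elem → 16 lanes
iterations = ceil(18/16) = 2; final-pass vl = 2

[iterations, last_vl] = [2, 2]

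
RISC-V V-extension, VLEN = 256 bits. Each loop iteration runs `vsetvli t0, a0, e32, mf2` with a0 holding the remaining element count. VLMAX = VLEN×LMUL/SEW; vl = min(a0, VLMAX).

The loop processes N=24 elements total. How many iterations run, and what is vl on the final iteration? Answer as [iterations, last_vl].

VLMAX = (256 × 1/2) / 32 = 4 lanes
24 elements at 4/iter → 6 passes, remainder 4 on the last

[iterations, last_vl] = [6, 4]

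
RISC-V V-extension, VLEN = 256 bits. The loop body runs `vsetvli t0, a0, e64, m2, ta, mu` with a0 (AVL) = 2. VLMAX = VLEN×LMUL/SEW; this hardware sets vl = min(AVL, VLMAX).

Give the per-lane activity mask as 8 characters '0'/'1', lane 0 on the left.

predicate = 11000000

VLMAX = (256 × 2) / 64 = 8 lanes
vl = min(AVL, VLMAX) = min(2, 8) = 2
bits (lane 0 leftmost): 11000000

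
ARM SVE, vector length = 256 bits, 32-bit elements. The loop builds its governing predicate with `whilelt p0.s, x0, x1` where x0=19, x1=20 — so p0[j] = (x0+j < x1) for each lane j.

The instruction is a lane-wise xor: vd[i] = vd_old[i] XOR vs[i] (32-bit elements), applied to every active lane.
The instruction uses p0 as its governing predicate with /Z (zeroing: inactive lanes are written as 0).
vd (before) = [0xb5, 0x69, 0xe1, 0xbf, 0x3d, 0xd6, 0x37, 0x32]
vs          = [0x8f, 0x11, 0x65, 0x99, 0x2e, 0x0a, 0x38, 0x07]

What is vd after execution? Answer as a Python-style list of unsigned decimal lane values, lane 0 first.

256-bit reg / 32-bit elem → 8 lanes
p0[j] = (19+j < 20); true for j=0..0 → 1 lanes set
  i=0: xor(0xb5,0x8f) → 58
  i=1: tail/zero → 0
  i=2: tail/zero → 0
  i=3: tail/zero → 0
  i=4: tail/zero → 0
  i=5: tail/zero → 0
  i=6: tail/zero → 0
  i=7: tail/zero → 0

vd = [58, 0, 0, 0, 0, 0, 0, 0]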